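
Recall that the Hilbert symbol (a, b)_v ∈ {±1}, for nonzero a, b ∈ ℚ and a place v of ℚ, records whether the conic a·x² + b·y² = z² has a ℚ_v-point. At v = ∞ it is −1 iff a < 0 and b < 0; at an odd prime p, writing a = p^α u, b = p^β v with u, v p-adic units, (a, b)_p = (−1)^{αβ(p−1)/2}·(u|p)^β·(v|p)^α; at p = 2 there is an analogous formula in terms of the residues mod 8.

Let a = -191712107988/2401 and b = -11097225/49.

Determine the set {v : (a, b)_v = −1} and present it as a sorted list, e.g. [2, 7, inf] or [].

[2, inf]

(a, b) ≡ (-37, -49321) mod (ℚ^×)²; places V = {2, 3, 5, 7, 31, 37, 43, ∞}.
(a,b)_5: α=0, u≡2; β=2, v≡4 (mod 5); (2|5)=-1, (4|5)=+1; sign (−1)^0·-1^2·+1^0 = +1.
(a,b)_∞: sgn(-37)=−, sgn(-49321)=−, so -1.
(a,b)_37: α=1, u≡26; β=1, v≡9 (mod 37); (26|37)=+1, (9|37)=+1; sign (−1)^0·+1^1·+1^1 = +1.
(a,b)_3: α=6, u≡2; β=2, v≡2 (mod 3); (2|3)=-1, (2|3)=-1; sign (−1)^0·-1^2·-1^6 = +1.
(a,b)_2: α=2, β=0; u≡3, v≡7 (mod 8); ε(u)ε(v)=1·1, αω(v)=2·0, βω(u)=0·1; sum ≡ 1  ⇒  -1.
(a,b)_7: α=-4, u≡5; β=-2, v≡1 (mod 7); (5|7)=-1, (1|7)=+1; sign (−1)^0·-1^-2·+1^-4 = +1.
(a,b)_31: α=2, u≡5; β=1, v≡30 (mod 31); (5|31)=+1, (30|31)=-1; sign (−1)^0·+1^1·-1^2 = +1.
(a,b)_43: α=2, u≡23; β=1, v≡9 (mod 43); (23|43)=+1, (9|43)=+1; sign (−1)^0·+1^1·+1^2 = +1.
Ram(-37, -49321) = {2, ∞}; no ℚ_2-point on the conic.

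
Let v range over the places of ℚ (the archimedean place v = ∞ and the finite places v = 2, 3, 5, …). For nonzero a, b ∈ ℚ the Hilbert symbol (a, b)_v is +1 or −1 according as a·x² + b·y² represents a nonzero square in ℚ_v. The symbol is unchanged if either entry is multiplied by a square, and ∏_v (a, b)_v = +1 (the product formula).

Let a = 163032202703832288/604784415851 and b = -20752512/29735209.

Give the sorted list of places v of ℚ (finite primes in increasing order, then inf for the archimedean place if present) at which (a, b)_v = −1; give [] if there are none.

Mod squares: a ≡ 2639802, b ≡ -1122. Check v ∈ {∞, 2, 3, 7, 11, 17, 19, 23, 31, 37, 41, 43, 47}.
v=11: a=11^-1·(≡10), b=11^1·(≡2) mod 11; (10|11)=-1, (2|11)=-1; (−1)^{-1·1·5}·(-1)^1·(-1)^-1 = -1.
v=37: a=37^1·(≡7), b=37^0·(≡1) mod 37; (7|37)=+1, (1|37)=+1; (−1)^{1·0·18}·(+1)^0·(+1)^1 = +1.
v=17: a=17^4·(≡16), b=17^3·(≡8) mod 17; (16|17)=+1, (8|17)=+1; (−1)^{4·3·8}·(+1)^3·(+1)^4 = +1.
v=7: a=7^-2·(≡4), b=7^-2·(≡6) mod 7; (4|7)=+1, (6|7)=-1; (−1)^{-2·-2·3}·(+1)^-2·(-1)^-2 = +1.
v=41: a=41^-2·(≡11), b=41^-2·(≡30) mod 41; (11|41)=-1, (30|41)=-1; (−1)^{-2·-2·20}·(-1)^-2·(-1)^-2 = +1.
v=19: a=19^-2·(≡15), b=19^-2·(≡12) mod 19; (15|19)=-1, (12|19)=-1; (−1)^{-2·-2·9}·(-1)^-2·(-1)^-2 = +1.
v=43: a=43^-2·(≡42), b=43^0·(≡5) mod 43; (42|43)=-1, (5|43)=-1; (−1)^{-2·0·21}·(-1)^0·(-1)^-2 = +1.
v=2: v_2(a)=5, v_2(b)=7; units ≡ 5, 7 (mod 8); ε·ε+αω+βω = 0·1+5·0+7·1 ≡ 1  ⇒  (a,b)_2 = -1.
v=∞: 2639802 > 0 and -1122 < 0  ⇒  (a,b)_∞ = +1.
v=3: a=3^1·(≡1), b=3^1·(≡1) mod 3; (1|3)=+1, (1|3)=+1; (−1)^{1·1·1}·(+1)^1·(+1)^1 = -1.
v=47: a=47^1·(≡3), b=47^0·(≡9) mod 47; (3|47)=+1, (9|47)=+1; (−1)^{1·0·23}·(+1)^0·(+1)^1 = +1.
v=31: a=31^2·(≡4), b=31^0·(≡28) mod 31; (4|31)=+1, (28|31)=+1; (−1)^{2·0·15}·(+1)^0·(+1)^2 = +1.
v=23: a=23^3·(≡12), b=23^0·(≡5) mod 23; (12|23)=+1, (5|23)=-1; (−1)^{3·0·11}·(+1)^0·(-1)^3 = -1.
Ram(2639802, -1122) = {2, 3, 11, 23}; no ℚ_2-point on the conic.

[2, 3, 11, 23]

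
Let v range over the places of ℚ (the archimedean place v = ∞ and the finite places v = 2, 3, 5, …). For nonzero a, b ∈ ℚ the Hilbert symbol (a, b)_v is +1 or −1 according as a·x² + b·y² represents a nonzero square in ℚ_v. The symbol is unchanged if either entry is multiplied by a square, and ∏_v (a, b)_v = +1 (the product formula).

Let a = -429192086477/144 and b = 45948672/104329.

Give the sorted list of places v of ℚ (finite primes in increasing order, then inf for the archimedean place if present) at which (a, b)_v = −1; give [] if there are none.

(a, b) ≡ (-437, 407) mod (ℚ^×)²; places V = {2, 3, 7, 11, 17, 19, 23, 37, ∞}.
(a,b)_∞: sgn(-437)=−, sgn(407)=+, so +1.
(a,b)_37: α=2, u≡9; β=1, v≡28 (mod 37); (9|37)=+1, (28|37)=+1; sign (−1)^0·+1^1·+1^2 = +1.
(a,b)_7: α=2, u≡2; β=2, v≡1 (mod 7); (2|7)=+1, (1|7)=+1; sign (−1)^0·+1^2·+1^2 = +1.
(a,b)_19: α=1, u≡13; β=-2, v≡15 (mod 19); (13|19)=-1, (15|19)=-1; sign (−1)^0·-1^-2·-1^1 = -1.
(a,b)_17: α=0, u≡6; β=-2, v≡13 (mod 17); (6|17)=-1, (13|17)=+1; sign (−1)^0·-1^-2·+1^0 = +1.
(a,b)_11: α=4, u≡9; β=1, v≡9 (mod 11); (9|11)=+1, (9|11)=+1; sign (−1)^0·+1^1·+1^4 = +1.
(a,b)_23: α=1, u≡13; β=0, v≡8 (mod 23); (13|23)=+1, (8|23)=+1; sign (−1)^0·+1^0·+1^1 = +1.
(a,b)_2: α=-4, β=8; u≡3, v≡7 (mod 8); ε(u)ε(v)=1·1, αω(v)=-4·0, βω(u)=8·1; sum ≡ 1  ⇒  -1.
(a,b)_3: α=-2, u≡1; β=2, v≡2 (mod 3); (1|3)=+1, (2|3)=-1; sign (−1)^0·+1^2·-1^-2 = +1.
(-437, 407 / ℚ) ramifies at {2, 19}: a division algebra.

[2, 19]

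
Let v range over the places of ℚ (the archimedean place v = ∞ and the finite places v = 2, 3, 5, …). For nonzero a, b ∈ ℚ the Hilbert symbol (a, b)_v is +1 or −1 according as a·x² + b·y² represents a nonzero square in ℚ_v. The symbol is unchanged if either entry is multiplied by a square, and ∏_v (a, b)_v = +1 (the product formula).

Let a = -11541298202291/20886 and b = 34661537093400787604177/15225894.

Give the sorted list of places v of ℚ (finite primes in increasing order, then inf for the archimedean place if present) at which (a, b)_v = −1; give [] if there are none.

[11, 29]

(a, b) ≡ (-66, 2262) mod (ℚ^×)²; places V = {2, 3, 11, 13, 19, 23, 29, 37, 59, ∞}.
(a,b)_29: α=2, u≡3; β=3, v≡5 (mod 29); (3|29)=-1, (5|29)=+1; sign (−1)^0·-1^3·+1^2 = -1.
(a,b)_37: α=0, u≡22; β=2, v≡29 (mod 37); (22|37)=-1, (29|37)=-1; sign (−1)^0·-1^2·-1^0 = +1.
(a,b)_3: α=-1, u≡2; β=-7, v≡1 (mod 3); (2|3)=-1, (1|3)=+1; sign (−1)^1·-1^-7·+1^-1 = +1.
(a,b)_59: α=-2, u≡33; β=-2, v≡9 (mod 59); (33|59)=-1, (9|59)=+1; sign (−1)^0·-1^-2·+1^-2 = +1.
(a,b)_19: α=2, u≡15; β=2, v≡5 (mod 19); (15|19)=-1, (5|19)=+1; sign (−1)^0·-1^2·+1^2 = +1.
(a,b)_11: α=3, u≡9; β=4, v≡10 (mod 11); (9|11)=+1, (10|11)=-1; sign (−1)^0·+1^4·-1^3 = -1.
(a,b)_2: α=-1, β=-1; u≡7, v≡3 (mod 8); ε(u)ε(v)=1·1, αω(v)=-1·1, βω(u)=-1·0; sum ≡ 0  ⇒  +1.
(a,b)_23: α=0, u≡4; β=2, v≡2 (mod 23); (4|23)=+1, (2|23)=+1; sign (−1)^0·+1^2·+1^0 = +1.
(a,b)_13: α=4, u≡12; β=5, v≡5 (mod 13); (12|13)=+1, (5|13)=-1; sign (−1)^0·+1^5·-1^4 = +1.
(a,b)_∞: sgn(-66)=−, sgn(2262)=+, so +1.
|Ram(-66, 2262)| = 2, even; anisotropic at {11, 29}.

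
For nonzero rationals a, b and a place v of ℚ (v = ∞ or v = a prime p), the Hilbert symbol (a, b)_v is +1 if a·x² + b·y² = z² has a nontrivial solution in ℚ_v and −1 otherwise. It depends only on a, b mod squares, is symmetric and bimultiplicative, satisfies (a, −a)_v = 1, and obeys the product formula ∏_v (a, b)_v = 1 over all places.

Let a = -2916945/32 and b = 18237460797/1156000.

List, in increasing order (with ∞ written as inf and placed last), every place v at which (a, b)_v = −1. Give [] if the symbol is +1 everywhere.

Mod squares: a ≡ -648210, b ≡ 38130. Check v ∈ {∞, 2, 3, 5, 17, 31, 41}.
v=5: a=5^1·(≡3), b=5^-3·(≡4) mod 5; (3|5)=-1, (4|5)=+1; (−1)^{1·-3·2}·(-1)^-3·(+1)^1 = -1.
v=17: a=17^1·(≡2), b=17^-2·(≡2) mod 17; (2|17)=+1, (2|17)=+1; (−1)^{1·-2·8}·(+1)^-2·(+1)^1 = +1.
v=41: a=41^1·(≡33), b=41^1·(≡13) mod 41; (33|41)=+1, (13|41)=-1; (−1)^{1·1·20}·(+1)^1·(-1)^1 = -1.
v=2: v_2(a)=-5, v_2(b)=-5; units ≡ 7, 1 (mod 8); ε·ε+αω+βω = 1·0+-5·0+-5·0 ≡ 0  ⇒  (a,b)_2 = +1.
v=∞: -648210 < 0 and 38130 > 0  ⇒  (a,b)_∞ = +1.
v=31: a=31^1·(≡21), b=31^1·(≡30) mod 31; (21|31)=-1, (30|31)=-1; (−1)^{1·1·15}·(-1)^1·(-1)^1 = -1.
v=3: a=3^3·(≡2), b=3^15·(≡2) mod 3; (2|3)=-1, (2|3)=-1; (−1)^{3·15·1}·(-1)^15·(-1)^3 = -1.
(-648210, 38130 / ℚ) ramifies at {3, 5, 31, 41}: a division algebra.

[3, 5, 31, 41]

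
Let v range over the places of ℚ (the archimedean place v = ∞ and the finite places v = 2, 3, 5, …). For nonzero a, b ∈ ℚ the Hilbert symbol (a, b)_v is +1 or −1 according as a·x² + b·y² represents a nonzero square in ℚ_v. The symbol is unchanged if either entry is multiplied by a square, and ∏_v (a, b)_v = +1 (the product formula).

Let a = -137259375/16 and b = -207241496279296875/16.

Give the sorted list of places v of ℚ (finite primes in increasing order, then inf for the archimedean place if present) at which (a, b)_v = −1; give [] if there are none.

(a, b) ≡ (-15, -11) mod (ℚ^×)²; places V = {2, 3, 5, 11, ∞}.
(a,b)_5: α=5, u≡2; β=10, v≡1 (mod 5); (2|5)=-1, (1|5)=+1; sign (−1)^0·-1^10·+1^5 = +1.
(a,b)_2: α=-4, β=-4; u≡1, v≡5 (mod 8); ε(u)ε(v)=0·0, αω(v)=-4·1, βω(u)=-4·0; sum ≡ 0  ⇒  +1.
(a,b)_∞: sgn(-15)=−, sgn(-11)=−, so -1.
(a,b)_3: α=1, u≡1; β=2, v≡1 (mod 3); (1|3)=+1, (1|3)=+1; sign (−1)^0·+1^2·+1^1 = +1.
(a,b)_11: α=4, u≡6; β=9, v≡7 (mod 11); (6|11)=-1, (7|11)=-1; sign (−1)^0·-1^9·-1^4 = -1.
(-15, -11 / ℚ) ramifies at {11, ∞}: a division algebra.

[11, inf]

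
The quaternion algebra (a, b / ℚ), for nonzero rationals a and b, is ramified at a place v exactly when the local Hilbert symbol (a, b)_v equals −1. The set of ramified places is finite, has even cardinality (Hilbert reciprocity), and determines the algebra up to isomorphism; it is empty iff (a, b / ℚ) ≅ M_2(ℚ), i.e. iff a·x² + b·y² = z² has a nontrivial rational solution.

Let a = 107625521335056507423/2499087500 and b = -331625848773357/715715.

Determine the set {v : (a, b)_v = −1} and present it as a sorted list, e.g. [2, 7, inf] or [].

Mod squares: a ≡ 13750205, b ≡ -15295. Check v ∈ {∞, 2, 3, 5, 7, 11, 13, 17, 19, 23, 29, 31}.
v=11: a=11^0·(≡10), b=11^-2·(≡2) mod 11; (10|11)=-1, (2|11)=-1; (−1)^{0·-2·5}·(-1)^-2·(-1)^0 = +1.
v=17: a=17^2·(≡14), b=17^2·(≡14) mod 17; (14|17)=-1, (14|17)=-1; (−1)^{2·2·8}·(-1)^2·(-1)^2 = +1.
v=5: a=5^-5·(≡1), b=5^-1·(≡1) mod 5; (1|5)=+1, (1|5)=+1; (−1)^{-5·-1·2}·(+1)^-1·(+1)^-5 = +1.
v=∞: 13750205 > 0 and -15295 < 0  ⇒  (a,b)_∞ = +1.
v=23: a=23^1·(≡14), b=23^1·(≡6) mod 23; (14|23)=-1, (6|23)=+1; (−1)^{1·1·11}·(-1)^1·(+1)^1 = +1.
v=13: a=13^-4·(≡3), b=13^-2·(≡7) mod 13; (3|13)=+1, (7|13)=-1; (−1)^{-4·-2·6}·(+1)^-2·(-1)^-4 = +1.
v=7: a=7^-1·(≡5), b=7^-1·(≡3) mod 7; (5|7)=-1, (3|7)=-1; (−1)^{-1·-1·3}·(-1)^-1·(-1)^-1 = -1.
v=2: v_2(a)=-2, v_2(b)=0; units ≡ 5, 1 (mod 8); ε·ε+αω+βω = 0·0+-2·0+0·1 ≡ 0  ⇒  (a,b)_2 = +1.
v=19: a=19^5·(≡1), b=19^3·(≡15) mod 19; (1|19)=+1, (15|19)=-1; (−1)^{5·3·9}·(+1)^3·(-1)^5 = +1.
v=29: a=29^3·(≡24), b=29^2·(≡10) mod 29; (24|29)=+1, (10|29)=-1; (−1)^{3·2·14}·(+1)^2·(-1)^3 = -1.
v=31: a=31^3·(≡5), b=31^2·(≡9) mod 31; (5|31)=+1, (9|31)=+1; (−1)^{3·2·15}·(+1)^2·(+1)^3 = +1.
v=3: a=3^2·(≡2), b=3^2·(≡2) mod 3; (2|3)=-1, (2|3)=-1; (−1)^{2·2·1}·(-1)^2·(-1)^2 = +1.
(13750205, -15295 / ℚ) ramifies at {7, 29}: a division algebra.

[7, 29]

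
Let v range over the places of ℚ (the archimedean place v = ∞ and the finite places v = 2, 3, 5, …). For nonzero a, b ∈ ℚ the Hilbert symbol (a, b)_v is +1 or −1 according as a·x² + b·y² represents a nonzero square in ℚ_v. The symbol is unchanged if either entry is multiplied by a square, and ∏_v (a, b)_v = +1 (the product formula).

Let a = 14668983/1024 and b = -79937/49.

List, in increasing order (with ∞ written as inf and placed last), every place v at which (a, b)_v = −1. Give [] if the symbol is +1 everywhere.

(a, b) ≡ (33263, -473) mod (ℚ^×)²; places V = {2, 3, 7, 11, 13, 29, 31, 37, 43, ∞}.
(a,b)_∞: sgn(33263)=+, sgn(-473)=−, so +1.
(a,b)_31: α=1, u≡9; β=0, v≡11 (mod 31); (9|31)=+1, (11|31)=-1; sign (−1)^0·+1^0·-1^1 = -1.
(a,b)_3: α=2, u≡2; β=0, v≡1 (mod 3); (2|3)=-1, (1|3)=+1; sign (−1)^0·-1^0·+1^2 = +1.
(a,b)_7: α=2, u≡6; β=-2, v≡3 (mod 7); (6|7)=-1, (3|7)=-1; sign (−1)^0·-1^-2·-1^2 = +1.
(a,b)_37: α=1, u≡12; β=0, v≡14 (mod 37); (12|37)=+1, (14|37)=-1; sign (−1)^0·+1^0·-1^1 = -1.
(a,b)_13: α=0, u≡3; β=2, v≡6 (mod 13); (3|13)=+1, (6|13)=-1; sign (−1)^0·+1^2·-1^0 = +1.
(a,b)_11: α=0, u≡10; β=1, v≡3 (mod 11); (10|11)=-1, (3|11)=+1; sign (−1)^0·-1^1·+1^0 = -1.
(a,b)_43: α=0, u≡10; β=1, v≡27 (mod 43); (10|43)=+1, (27|43)=-1; sign (−1)^0·+1^1·-1^0 = +1.
(a,b)_29: α=1, u≡1; β=0, v≡24 (mod 29); (1|29)=+1, (24|29)=+1; sign (−1)^0·+1^0·+1^1 = +1.
(a,b)_2: α=-10, β=0; u≡7, v≡7 (mod 8); ε(u)ε(v)=1·1, αω(v)=-10·0, βω(u)=0·0; sum ≡ 1  ⇒  -1.
(33263, -473 / ℚ) ramifies at {2, 11, 31, 37}: a division algebra.

[2, 11, 31, 37]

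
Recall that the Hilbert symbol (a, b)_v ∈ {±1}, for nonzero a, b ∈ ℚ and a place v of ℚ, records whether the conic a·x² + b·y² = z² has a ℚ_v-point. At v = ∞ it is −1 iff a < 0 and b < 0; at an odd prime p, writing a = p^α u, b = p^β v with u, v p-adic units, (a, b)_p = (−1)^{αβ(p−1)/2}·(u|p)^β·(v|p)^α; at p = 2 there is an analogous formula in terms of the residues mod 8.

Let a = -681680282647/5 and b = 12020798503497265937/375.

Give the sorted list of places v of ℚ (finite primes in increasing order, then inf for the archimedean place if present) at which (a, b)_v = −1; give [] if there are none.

[5, 19]

Mod squares: a ≡ -72382115, b ≡ 579855. Check v ∈ {∞, 2, 3, 5, 7, 13, 19, 29, 31, 43, 47}.
v=19: a=19^1·(≡18), b=19^2·(≡3) mod 19; (18|19)=-1, (3|19)=-1; (−1)^{1·2·9}·(-1)^2·(-1)^1 = -1.
v=13: a=13^1·(≡8), b=13^2·(≡4) mod 13; (8|13)=-1, (4|13)=+1; (−1)^{1·2·6}·(-1)^2·(+1)^1 = +1.
v=2: v_2(a)=0, v_2(b)=0; units ≡ 5, 7 (mod 8); ε·ε+αω+βω = 0·1+0·0+0·1 ≡ 0  ⇒  (a,b)_2 = +1.
v=5: a=5^-1·(≡3), b=5^-3·(≡4) mod 5; (3|5)=-1, (4|5)=+1; (−1)^{-1·-3·2}·(-1)^-3·(+1)^-1 = -1.
v=31: a=31^2·(≡25), b=31^3·(≡3) mod 31; (25|31)=+1, (3|31)=-1; (−1)^{2·3·15}·(+1)^3·(-1)^2 = +1.
v=43: a=43^1·(≡6), b=43^1·(≡8) mod 43; (6|43)=+1, (8|43)=-1; (−1)^{1·1·21}·(+1)^1·(-1)^1 = +1.
v=∞: -72382115 < 0 and 579855 > 0  ⇒  (a,b)_∞ = +1.
v=29: a=29^1·(≡14), b=29^1·(≡14) mod 29; (14|29)=-1, (14|29)=-1; (−1)^{1·1·14}·(-1)^1·(-1)^1 = +1.
v=3: a=3^0·(≡1), b=3^-1·(≡1) mod 3; (1|3)=+1, (1|3)=+1; (−1)^{0·-1·1}·(+1)^-1·(+1)^0 = +1.
v=7: a=7^2·(≡3), b=7^4·(≡3) mod 7; (3|7)=-1, (3|7)=-1; (−1)^{2·4·3}·(-1)^4·(-1)^2 = +1.
v=47: a=47^1·(≡18), b=47^2·(≡32) mod 47; (18|47)=+1, (32|47)=+1; (−1)^{1·2·23}·(+1)^2·(+1)^1 = +1.
(-72382115, 579855 / ℚ) ramifies at {5, 19}: a division algebra.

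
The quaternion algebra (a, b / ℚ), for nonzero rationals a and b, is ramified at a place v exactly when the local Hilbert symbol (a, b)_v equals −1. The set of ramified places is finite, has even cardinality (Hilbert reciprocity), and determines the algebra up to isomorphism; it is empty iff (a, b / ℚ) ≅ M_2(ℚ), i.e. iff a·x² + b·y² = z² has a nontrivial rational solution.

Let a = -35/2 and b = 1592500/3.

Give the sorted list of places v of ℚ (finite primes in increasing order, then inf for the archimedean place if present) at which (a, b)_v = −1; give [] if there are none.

(a, b) ≡ (-70, 39) mod (ℚ^×)²; places V = {2, 3, 5, 7, 13, ∞}.
(a,b)_5: α=1, u≡4; β=4, v≡1 (mod 5); (4|5)=+1, (1|5)=+1; sign (−1)^0·+1^4·+1^1 = +1.
(a,b)_3: α=0, u≡2; β=-1, v≡1 (mod 3); (2|3)=-1, (1|3)=+1; sign (−1)^0·-1^-1·+1^0 = -1.
(a,b)_7: α=1, u≡1; β=2, v≡2 (mod 7); (1|7)=+1, (2|7)=+1; sign (−1)^0·+1^2·+1^1 = +1.
(a,b)_13: α=0, u≡2; β=1, v≡9 (mod 13); (2|13)=-1, (9|13)=+1; sign (−1)^0·-1^1·+1^0 = -1.
(a,b)_2: α=-1, β=2; u≡5, v≡7 (mod 8); ε(u)ε(v)=0·1, αω(v)=-1·0, βω(u)=2·1; sum ≡ 0  ⇒  +1.
(a,b)_∞: sgn(-70)=−, sgn(39)=+, so +1.
Ram(-70, 39) = {3, 13}; no ℚ_3-point on the conic.

[3, 13]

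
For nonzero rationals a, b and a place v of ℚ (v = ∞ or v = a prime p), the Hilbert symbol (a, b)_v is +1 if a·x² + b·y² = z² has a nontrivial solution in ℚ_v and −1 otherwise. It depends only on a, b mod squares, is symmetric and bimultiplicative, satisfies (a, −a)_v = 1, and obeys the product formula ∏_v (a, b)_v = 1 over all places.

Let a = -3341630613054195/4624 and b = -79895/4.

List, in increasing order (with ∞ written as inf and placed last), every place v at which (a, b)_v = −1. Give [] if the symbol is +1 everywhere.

[7, inf]

(a, b) ≡ (-1155, -95) mod (ℚ^×)²; places V = {2, 3, 5, 7, 11, 17, 19, 29, ∞}.
(a,b)_7: α=7, u≡5; β=0, v≡6 (mod 7); (5|7)=-1, (6|7)=-1; sign (−1)^0·-1^0·-1^7 = -1.
(a,b)_19: α=2, u≡17; β=1, v≡8 (mod 19); (17|19)=+1, (8|19)=-1; sign (−1)^0·+1^1·-1^2 = +1.
(a,b)_∞: sgn(-1155)=−, sgn(-95)=−, so -1.
(a,b)_3: α=5, u≡2; β=0, v≡1 (mod 3); (2|3)=-1, (1|3)=+1; sign (−1)^0·-1^0·+1^5 = +1.
(a,b)_17: α=-2, u≡13; β=0, v≡14 (mod 17); (13|17)=+1, (14|17)=-1; sign (−1)^0·+1^0·-1^-2 = +1.
(a,b)_29: α=2, u≡4; β=2, v≡27 (mod 29); (4|29)=+1, (27|29)=-1; sign (−1)^0·+1^2·-1^2 = +1.
(a,b)_11: α=1, u≡9; β=0, v≡5 (mod 11); (9|11)=+1, (5|11)=+1; sign (−1)^0·+1^0·+1^1 = +1.
(a,b)_2: α=-4, β=-2; u≡5, v≡1 (mod 8); ε(u)ε(v)=0·0, αω(v)=-4·0, βω(u)=-2·1; sum ≡ 0  ⇒  +1.
(a,b)_5: α=1, u≡4; β=1, v≡4 (mod 5); (4|5)=+1, (4|5)=+1; sign (−1)^0·+1^1·+1^1 = +1.
(-1155, -95 / ℚ) ramifies at {7, ∞}: a division algebra.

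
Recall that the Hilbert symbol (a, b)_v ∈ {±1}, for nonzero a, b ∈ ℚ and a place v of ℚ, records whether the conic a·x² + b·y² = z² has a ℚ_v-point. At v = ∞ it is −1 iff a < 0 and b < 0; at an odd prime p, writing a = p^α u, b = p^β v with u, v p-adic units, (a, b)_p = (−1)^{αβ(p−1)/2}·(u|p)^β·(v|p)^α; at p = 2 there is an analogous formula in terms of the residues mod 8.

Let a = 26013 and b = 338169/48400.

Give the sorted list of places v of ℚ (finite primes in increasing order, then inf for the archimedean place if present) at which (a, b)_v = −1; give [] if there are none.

[3, 23]

Mod squares: a ≡ 26013, b ≡ 2001. Check v ∈ {∞, 2, 3, 5, 11, 13, 23, 29}.
v=∞: 26013 > 0 and 2001 > 0  ⇒  (a,b)_∞ = +1.
v=29: a=29^1·(≡27), b=29^1·(≡26) mod 29; (27|29)=-1, (26|29)=-1; (−1)^{1·1·14}·(-1)^1·(-1)^1 = +1.
v=23: a=23^1·(≡4), b=23^1·(≡18) mod 23; (4|23)=+1, (18|23)=+1; (−1)^{1·1·11}·(+1)^1·(+1)^1 = -1.
v=13: a=13^1·(≡12), b=13^2·(≡12) mod 13; (12|13)=+1, (12|13)=+1; (−1)^{1·2·6}·(+1)^2·(+1)^1 = +1.
v=11: a=11^0·(≡9), b=11^-2·(≡10) mod 11; (9|11)=+1, (10|11)=-1; (−1)^{0·-2·5}·(+1)^-2·(-1)^0 = +1.
v=5: a=5^0·(≡3), b=5^-2·(≡4) mod 5; (3|5)=-1, (4|5)=+1; (−1)^{0·-2·2}·(-1)^-2·(+1)^0 = +1.
v=3: a=3^1·(≡1), b=3^1·(≡1) mod 3; (1|3)=+1, (1|3)=+1; (−1)^{1·1·1}·(+1)^1·(+1)^1 = -1.
v=2: v_2(a)=0, v_2(b)=-4; units ≡ 5, 1 (mod 8); ε·ε+αω+βω = 0·0+0·0+-4·1 ≡ 0  ⇒  (a,b)_2 = +1.
|Ram(26013, 2001)| = 2, even; anisotropic at {3, 23}.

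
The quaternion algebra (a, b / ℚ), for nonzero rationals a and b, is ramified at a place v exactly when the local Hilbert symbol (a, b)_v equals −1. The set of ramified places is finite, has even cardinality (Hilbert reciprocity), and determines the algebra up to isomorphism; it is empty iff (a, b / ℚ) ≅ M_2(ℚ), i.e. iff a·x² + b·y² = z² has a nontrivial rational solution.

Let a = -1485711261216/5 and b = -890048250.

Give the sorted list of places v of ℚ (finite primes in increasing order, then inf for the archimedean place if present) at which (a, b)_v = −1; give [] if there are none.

(a, b) ≡ (-2730, -8970) mod (ℚ^×)²; places V = {2, 3, 5, 7, 13, 23, ∞}.
(a,b)_3: α=9, u≡2; β=5, v≡1 (mod 3); (2|3)=-1, (1|3)=+1; sign (−1)^1·-1^5·+1^9 = +1.
(a,b)_13: α=1, u≡11; β=1, v≡4 (mod 13); (11|13)=-1, (4|13)=+1; sign (−1)^0·-1^1·+1^1 = -1.
(a,b)_∞: sgn(-2730)=−, sgn(-8970)=−, so -1.
(a,b)_23: α=2, u≡19; β=1, v≡3 (mod 23); (19|23)=-1, (3|23)=+1; sign (−1)^0·-1^1·+1^2 = -1.
(a,b)_7: α=3, u≡1; β=2, v≡1 (mod 7); (1|7)=+1, (1|7)=+1; sign (−1)^0·+1^2·+1^3 = +1.
(a,b)_5: α=-1, u≡4; β=3, v≡4 (mod 5); (4|5)=+1, (4|5)=+1; sign (−1)^0·+1^3·+1^-1 = +1.
(a,b)_2: α=5, β=1; u≡3, v≡3 (mod 8); ε(u)ε(v)=1·1, αω(v)=5·1, βω(u)=1·1; sum ≡ 1  ⇒  -1.
Ram(-2730, -8970) = {2, 13, 23, ∞}; no ℚ_2-point on the conic.

[2, 13, 23, inf]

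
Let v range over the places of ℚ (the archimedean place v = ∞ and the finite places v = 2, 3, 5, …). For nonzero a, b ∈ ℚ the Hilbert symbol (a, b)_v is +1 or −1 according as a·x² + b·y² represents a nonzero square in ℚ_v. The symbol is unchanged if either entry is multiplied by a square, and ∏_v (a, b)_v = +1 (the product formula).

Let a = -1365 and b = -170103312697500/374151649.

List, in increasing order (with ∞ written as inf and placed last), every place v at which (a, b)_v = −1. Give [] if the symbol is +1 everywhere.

(a, b) ≡ (-1365, -39) mod (ℚ^×)²; places V = {2, 3, 5, 7, 13, 17, 23, 29, ∞}.
(a,b)_3: α=1, u≡1; β=7, v≡2 (mod 3); (1|3)=+1, (2|3)=-1; sign (−1)^1·+1^7·-1^1 = +1.
(a,b)_13: α=1, u≡12; β=3, v≡4 (mod 13); (12|13)=+1, (4|13)=+1; sign (−1)^0·+1^3·+1^1 = +1.
(a,b)_∞: sgn(-1365)=−, sgn(-39)=−, so -1.
(a,b)_17: α=0, u≡12; β=2, v≡6 (mod 17); (12|17)=-1, (6|17)=-1; sign (−1)^0·-1^2·-1^0 = +1.
(a,b)_23: α=0, u≡15; β=-2, v≡14 (mod 23); (15|23)=-1, (14|23)=-1; sign (−1)^0·-1^-2·-1^0 = +1.
(a,b)_29: α=0, u≡27; β=-4, v≡10 (mod 29); (27|29)=-1, (10|29)=-1; sign (−1)^0·-1^-4·-1^0 = +1.
(a,b)_7: α=1, u≡1; β=2, v≡5 (mod 7); (1|7)=+1, (5|7)=-1; sign (−1)^0·+1^2·-1^1 = -1.
(a,b)_2: α=0, β=2; u≡3, v≡1 (mod 8); ε(u)ε(v)=1·0, αω(v)=0·0, βω(u)=2·1; sum ≡ 0  ⇒  +1.
(a,b)_5: α=1, u≡2; β=4, v≡1 (mod 5); (2|5)=-1, (1|5)=+1; sign (−1)^0·-1^4·+1^1 = +1.
Ram(-1365, -39) = {7, ∞}; no ℚ_7-point on the conic.

[7, inf]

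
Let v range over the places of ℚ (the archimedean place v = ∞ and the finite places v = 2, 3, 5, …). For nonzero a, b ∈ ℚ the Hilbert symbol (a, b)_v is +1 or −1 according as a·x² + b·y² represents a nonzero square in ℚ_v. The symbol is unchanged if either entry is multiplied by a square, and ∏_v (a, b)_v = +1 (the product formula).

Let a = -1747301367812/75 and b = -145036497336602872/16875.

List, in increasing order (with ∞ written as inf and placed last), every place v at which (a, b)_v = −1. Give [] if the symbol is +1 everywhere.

Mod squares: a ≡ -26691, b ≡ -7626. Check v ∈ {∞, 2, 3, 5, 7, 11, 13, 31, 41}.
v=3: a=3^-1·(≡1), b=3^-3·(≡2) mod 3; (1|3)=+1, (2|3)=-1; (−1)^{-1·-3·1}·(+1)^-3·(-1)^-1 = +1.
v=41: a=41^1·(≡16), b=41^1·(≡34) mod 41; (16|41)=+1, (34|41)=-1; (−1)^{1·1·20}·(+1)^1·(-1)^1 = -1.
v=5: a=5^-2·(≡1), b=5^-4·(≡4) mod 5; (1|5)=+1, (4|5)=+1; (−1)^{-2·-4·2}·(+1)^-4·(+1)^-2 = +1.
v=31: a=31^1·(≡19), b=31^1·(≡18) mod 31; (19|31)=+1, (18|31)=+1; (−1)^{1·1·15}·(+1)^1·(+1)^1 = -1.
v=∞: -26691 < 0 and -7626 < 0  ⇒  (a,b)_∞ = -1.
v=13: a=13^2·(≡6), b=13^2·(≡8) mod 13; (6|13)=-1, (8|13)=-1; (−1)^{2·2·6}·(-1)^2·(-1)^2 = +1.
v=11: a=11^2·(≡7), b=11^4·(≡10) mod 11; (7|11)=-1, (10|11)=-1; (−1)^{2·4·5}·(-1)^4·(-1)^2 = +1.
v=2: v_2(a)=2, v_2(b)=3; units ≡ 5, 3 (mod 8); ε·ε+αω+βω = 0·1+2·1+3·1 ≡ 1  ⇒  (a,b)_2 = -1.
v=7: a=7^5·(≡2), b=7^8·(≡1) mod 7; (2|7)=+1, (1|7)=+1; (−1)^{5·8·3}·(+1)^8·(+1)^5 = +1.
|Ram(-26691, -7626)| = 4, even; anisotropic at {2, 31, 41, ∞}.

[2, 31, 41, inf]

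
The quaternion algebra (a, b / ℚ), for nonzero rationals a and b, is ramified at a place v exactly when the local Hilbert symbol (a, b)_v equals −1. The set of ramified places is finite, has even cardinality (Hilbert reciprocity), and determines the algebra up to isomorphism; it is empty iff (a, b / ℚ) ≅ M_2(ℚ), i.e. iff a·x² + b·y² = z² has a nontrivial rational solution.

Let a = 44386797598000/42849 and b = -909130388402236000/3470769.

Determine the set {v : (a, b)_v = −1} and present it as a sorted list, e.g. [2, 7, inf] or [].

[2, 5, 11, 13, 17, 19]

(a, b) ≡ (20995, -24310) mod (ℚ^×)²; places V = {2, 3, 5, 7, 11, 13, 17, 19, 23, ∞}.
(a,b)_19: α=3, u≡13; β=4, v≡13 (mod 19); (13|19)=-1, (13|19)=-1; sign (−1)^0·-1^4·-1^3 = -1.
(a,b)_5: α=3, u≡1; β=3, v≡3 (mod 5); (1|5)=+1, (3|5)=-1; sign (−1)^0·+1^3·-1^3 = -1.
(a,b)_∞: sgn(20995)=+, sgn(-24310)=−, so +1.
(a,b)_13: α=1, u≡3; β=1, v≡6 (mod 13); (3|13)=+1, (6|13)=-1; sign (−1)^0·+1^1·-1^1 = -1.
(a,b)_17: α=1, u≡6; β=1, v≡4 (mod 17); (6|17)=-1, (4|17)=+1; sign (−1)^0·-1^1·+1^1 = -1.
(a,b)_23: α=-2, u≡20; β=-2, v≡3 (mod 23); (20|23)=-1, (3|23)=+1; sign (−1)^0·-1^-2·+1^-2 = +1.
(a,b)_7: α=0, u≡2; β=2, v≡1 (mod 7); (2|7)=+1, (1|7)=+1; sign (−1)^0·+1^2·+1^0 = +1.
(a,b)_11: α=4, u≡8; β=5, v≡5 (mod 11); (8|11)=-1, (5|11)=+1; sign (−1)^0·-1^5·+1^4 = -1.
(a,b)_3: α=-4, u≡1; β=-8, v≡2 (mod 3); (1|3)=+1, (2|3)=-1; sign (−1)^0·+1^-8·-1^-4 = +1.
(a,b)_2: α=4, β=5; u≡3, v≡5 (mod 8); ε(u)ε(v)=1·0, αω(v)=4·1, βω(u)=5·1; sum ≡ 1  ⇒  -1.
|Ram(20995, -24310)| = 6, even; anisotropic at {2, 5, 11, 13, 17, 19}.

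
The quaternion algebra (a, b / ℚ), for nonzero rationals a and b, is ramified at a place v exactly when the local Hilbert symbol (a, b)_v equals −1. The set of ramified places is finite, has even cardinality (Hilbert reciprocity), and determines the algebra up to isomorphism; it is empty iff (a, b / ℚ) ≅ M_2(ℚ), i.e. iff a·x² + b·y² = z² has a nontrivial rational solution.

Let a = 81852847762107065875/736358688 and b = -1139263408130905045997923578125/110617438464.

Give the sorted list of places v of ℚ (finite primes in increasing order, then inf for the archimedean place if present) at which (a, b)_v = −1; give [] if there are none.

[17, 29]

Mod squares: a ≡ 54230, b ≡ -142709. Check v ∈ {∞, 2, 3, 5, 7, 11, 13, 17, 19, 29, 37, 41}.
v=17: a=17^1·(≡12), b=17^2·(≡10) mod 17; (12|17)=-1, (10|17)=-1; (−1)^{1·2·8}·(-1)^2·(-1)^1 = -1.
v=7: a=7^4·(≡4), b=7^5·(≡2) mod 7; (4|7)=+1, (2|7)=+1; (−1)^{4·5·3}·(+1)^5·(+1)^4 = +1.
v=41: a=41^-2·(≡38), b=41^-2·(≡24) mod 41; (38|41)=-1, (24|41)=-1; (−1)^{-2·-2·20}·(-1)^-2·(-1)^-2 = +1.
v=37: a=37^2·(≡16), b=37^3·(≡11) mod 37; (16|37)=+1, (11|37)=+1; (−1)^{2·3·18}·(+1)^3·(+1)^2 = +1.
v=19: a=19^2·(≡16), b=19^3·(≡18) mod 19; (16|19)=+1, (18|19)=-1; (−1)^{2·3·9}·(+1)^3·(-1)^2 = +1.
v=2: v_2(a)=-5, v_2(b)=-8; units ≡ 3, 3 (mod 8); ε·ε+αω+βω = 1·1+-5·1+-8·1 ≡ 0  ⇒  (a,b)_2 = +1.
v=13: a=13^-2·(≡7), b=13^-4·(≡7) mod 13; (7|13)=-1, (7|13)=-1; (−1)^{-2·-4·6}·(-1)^-4·(-1)^-2 = +1.
v=3: a=3^-4·(≡2), b=3^-2·(≡1) mod 3; (2|3)=-1, (1|3)=+1; (−1)^{-4·-2·1}·(-1)^-2·(+1)^-4 = +1.
v=5: a=5^3·(≡4), b=5^6·(≡4) mod 5; (4|5)=+1, (4|5)=+1; (−1)^{3·6·2}·(+1)^6·(+1)^3 = +1.
v=11: a=11^3·(≡10), b=11^6·(≡5) mod 11; (10|11)=-1, (5|11)=+1; (−1)^{3·6·5}·(-1)^6·(+1)^3 = +1.
v=29: a=29^3·(≡26), b=29^3·(≡5) mod 29; (26|29)=-1, (5|29)=+1; (−1)^{3·3·14}·(-1)^3·(+1)^3 = -1.
v=∞: 54230 > 0 and -142709 < 0  ⇒  (a,b)_∞ = +1.
|Ram(54230, -142709)| = 2, even; anisotropic at {17, 29}.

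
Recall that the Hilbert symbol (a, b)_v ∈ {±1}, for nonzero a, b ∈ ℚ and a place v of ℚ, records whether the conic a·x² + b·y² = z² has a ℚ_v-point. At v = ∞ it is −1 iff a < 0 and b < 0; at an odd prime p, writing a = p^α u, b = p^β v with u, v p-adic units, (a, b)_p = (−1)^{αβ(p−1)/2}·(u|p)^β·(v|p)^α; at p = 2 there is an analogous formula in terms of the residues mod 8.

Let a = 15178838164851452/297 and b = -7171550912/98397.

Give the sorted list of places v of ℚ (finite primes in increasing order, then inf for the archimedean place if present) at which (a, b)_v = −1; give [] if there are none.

[13, 17, 19, 23]

Mod squares: a ≡ 759, b ≡ -4199. Check v ∈ {∞, 2, 3, 7, 11, 13, 17, 19, 23, 29, 31}.
v=19: a=19^4·(≡10), b=19^3·(≡9) mod 19; (10|19)=-1, (9|19)=+1; (−1)^{4·3·9}·(-1)^3·(+1)^4 = -1.
v=∞: 759 > 0 and -4199 < 0  ⇒  (a,b)_∞ = +1.
v=2: v_2(a)=2, v_2(b)=6; units ≡ 7, 1 (mod 8); ε·ε+αω+βω = 1·0+2·0+6·0 ≡ 0  ⇒  (a,b)_2 = +1.
v=7: a=7^2·(≡3), b=7^0·(≡4) mod 7; (3|7)=-1, (4|7)=+1; (−1)^{2·0·3}·(-1)^0·(+1)^2 = +1.
v=17: a=17^2·(≡5), b=17^1·(≡16) mod 17; (5|17)=-1, (16|17)=+1; (−1)^{2·1·8}·(-1)^1·(+1)^2 = -1.
v=13: a=13^2·(≡7), b=13^-1·(≡11) mod 13; (7|13)=-1, (11|13)=-1; (−1)^{2·-1·6}·(-1)^-1·(-1)^2 = -1.
v=3: a=3^-3·(≡1), b=3^-2·(≡1) mod 3; (1|3)=+1, (1|3)=+1; (−1)^{-3·-2·1}·(+1)^-2·(+1)^-3 = +1.
v=29: a=29^0·(≡23), b=29^-2·(≡28) mod 29; (23|29)=+1, (28|29)=+1; (−1)^{0·-2·14}·(+1)^-2·(+1)^0 = +1.
v=31: a=31^0·(≡3), b=31^2·(≡23) mod 31; (3|31)=-1, (23|31)=-1; (−1)^{0·2·15}·(-1)^2·(-1)^0 = +1.
v=23: a=23^3·(≡14), b=23^0·(≡20) mod 23; (14|23)=-1, (20|23)=-1; (−1)^{3·0·11}·(-1)^0·(-1)^3 = -1.
v=11: a=11^-1·(≡5), b=11^0·(≡1) mod 11; (5|11)=+1, (1|11)=+1; (−1)^{-1·0·5}·(+1)^0·(+1)^-1 = +1.
Ram(759, -4199) = {13, 17, 19, 23}; no ℚ_13-point on the conic.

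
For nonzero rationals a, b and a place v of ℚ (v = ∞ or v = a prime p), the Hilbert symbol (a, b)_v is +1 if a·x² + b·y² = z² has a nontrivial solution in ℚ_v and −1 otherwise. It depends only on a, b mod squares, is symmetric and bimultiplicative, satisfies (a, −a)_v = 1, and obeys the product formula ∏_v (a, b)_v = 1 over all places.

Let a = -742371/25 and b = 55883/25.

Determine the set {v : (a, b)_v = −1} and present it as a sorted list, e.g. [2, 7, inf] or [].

[3, 29, 47, 53]

(a, b) ≡ (-742371, 55883) mod (ℚ^×)²; places V = {2, 3, 5, 7, 23, 29, 41, 47, 53, ∞}.
(a,b)_3: α=1, u≡1; β=0, v≡2 (mod 3); (1|3)=+1, (2|3)=-1; sign (−1)^0·+1^0·-1^1 = -1.
(a,b)_29: α=1, u≡27; β=1, v≡4 (mod 29); (27|29)=-1, (4|29)=+1; sign (−1)^0·-1^1·+1^1 = -1.
(a,b)_∞: sgn(-742371)=−, sgn(55883)=+, so +1.
(a,b)_2: α=0, β=0; u≡5, v≡3 (mod 8); ε(u)ε(v)=0·1, αω(v)=0·1, βω(u)=0·1; sum ≡ 0  ⇒  +1.
(a,b)_23: α=1, u≡19; β=0, v≡8 (mod 23); (19|23)=-1, (8|23)=+1; sign (−1)^0·-1^0·+1^1 = +1.
(a,b)_53: α=1, u≡10; β=0, v≡39 (mod 53); (10|53)=+1, (39|53)=-1; sign (−1)^0·+1^0·-1^1 = -1.
(a,b)_7: α=1, u≡1; β=0, v≡4 (mod 7); (1|7)=+1, (4|7)=+1; sign (−1)^0·+1^0·+1^1 = +1.
(a,b)_41: α=0, u≡40; β=1, v≡25 (mod 41); (40|41)=+1, (25|41)=+1; sign (−1)^0·+1^1·+1^0 = +1.
(a,b)_5: α=-2, u≡4; β=-2, v≡3 (mod 5); (4|5)=+1, (3|5)=-1; sign (−1)^0·+1^-2·-1^-2 = +1.
(a,b)_47: α=0, u≡43; β=1, v≡25 (mod 47); (43|47)=-1, (25|47)=+1; sign (−1)^0·-1^1·+1^0 = -1.
|Ram(-742371, 55883)| = 4, even; anisotropic at {3, 29, 47, 53}.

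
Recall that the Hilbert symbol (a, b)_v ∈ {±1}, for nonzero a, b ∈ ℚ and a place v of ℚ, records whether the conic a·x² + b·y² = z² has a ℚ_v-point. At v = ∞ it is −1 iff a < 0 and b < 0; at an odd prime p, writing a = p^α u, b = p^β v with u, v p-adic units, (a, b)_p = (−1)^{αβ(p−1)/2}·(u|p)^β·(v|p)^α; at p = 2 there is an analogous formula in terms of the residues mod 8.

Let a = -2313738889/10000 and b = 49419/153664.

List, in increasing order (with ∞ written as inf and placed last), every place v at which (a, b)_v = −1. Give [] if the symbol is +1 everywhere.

(a, b) ≡ (-1081, 19) mod (ℚ^×)²; places V = {2, 3, 5, 7, 11, 17, 19, 23, 47, ∞}.
(a,b)_5: α=-4, u≡1; β=0, v≡1 (mod 5); (1|5)=+1, (1|5)=+1; sign (−1)^0·+1^0·+1^-4 = +1.
(a,b)_∞: sgn(-1081)=−, sgn(19)=+, so +1.
(a,b)_3: α=0, u≡2; β=2, v≡1 (mod 3); (2|3)=-1, (1|3)=+1; sign (−1)^0·-1^2·+1^0 = +1.
(a,b)_11: α=2, u≡8; β=0, v≡8 (mod 11); (8|11)=-1, (8|11)=-1; sign (−1)^0·-1^0·-1^2 = +1.
(a,b)_7: α=2, u≡1; β=-4, v≡6 (mod 7); (1|7)=+1, (6|7)=-1; sign (−1)^0·+1^-4·-1^2 = +1.
(a,b)_47: α=1, u≡24; β=0, v≡10 (mod 47); (24|47)=+1, (10|47)=-1; sign (−1)^0·+1^0·-1^1 = -1.
(a,b)_2: α=-4, β=-6; u≡7, v≡3 (mod 8); ε(u)ε(v)=1·1, αω(v)=-4·1, βω(u)=-6·0; sum ≡ 1  ⇒  -1.
(a,b)_19: α=2, u≡13; β=1, v≡5 (mod 19); (13|19)=-1, (5|19)=+1; sign (−1)^0·-1^1·+1^2 = -1.
(a,b)_17: α=0, u≡6; β=2, v≡1 (mod 17); (6|17)=-1, (1|17)=+1; sign (−1)^0·-1^2·+1^0 = +1.
(a,b)_23: α=1, u≡7; β=0, v≡15 (mod 23); (7|23)=-1, (15|23)=-1; sign (−1)^0·-1^0·-1^1 = -1.
(-1081, 19 / ℚ) ramifies at {2, 19, 23, 47}: a division algebra.

[2, 19, 23, 47]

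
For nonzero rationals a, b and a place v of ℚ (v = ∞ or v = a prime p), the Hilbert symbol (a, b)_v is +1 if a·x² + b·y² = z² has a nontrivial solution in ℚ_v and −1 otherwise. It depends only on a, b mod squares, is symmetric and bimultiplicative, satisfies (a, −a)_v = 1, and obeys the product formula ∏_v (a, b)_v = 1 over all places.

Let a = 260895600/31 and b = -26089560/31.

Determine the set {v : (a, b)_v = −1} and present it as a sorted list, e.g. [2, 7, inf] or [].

[17, 29]

Mod squares: a ≡ 45849, b ≡ -458490. Check v ∈ {∞, 2, 3, 5, 7, 17, 29, 31}.
v=7: a=7^2·(≡6), b=7^2·(≡5) mod 7; (6|7)=-1, (5|7)=-1; (−1)^{2·2·3}·(-1)^2·(-1)^2 = +1.
v=2: v_2(a)=4, v_2(b)=3; units ≡ 1, 3 (mod 8); ε·ε+αω+βω = 0·1+4·1+3·0 ≡ 0  ⇒  (a,b)_2 = +1.
v=17: a=17^1·(≡6), b=17^1·(≡13) mod 17; (6|17)=-1, (13|17)=+1; (−1)^{1·1·8}·(-1)^1·(+1)^1 = -1.
v=5: a=5^2·(≡4), b=5^1·(≡3) mod 5; (4|5)=+1, (3|5)=-1; (−1)^{2·1·2}·(+1)^1·(-1)^2 = +1.
v=29: a=29^1·(≡10), b=29^1·(≡28) mod 29; (10|29)=-1, (28|29)=+1; (−1)^{1·1·14}·(-1)^1·(+1)^1 = -1.
v=31: a=31^-1·(≡3), b=31^-1·(≡9) mod 31; (3|31)=-1, (9|31)=+1; (−1)^{-1·-1·15}·(-1)^-1·(+1)^-1 = +1.
v=3: a=3^3·(≡1), b=3^3·(≡2) mod 3; (1|3)=+1, (2|3)=-1; (−1)^{3·3·1}·(+1)^3·(-1)^3 = +1.
v=∞: 45849 > 0 and -458490 < 0  ⇒  (a,b)_∞ = +1.
|Ram(45849, -458490)| = 2, even; anisotropic at {17, 29}.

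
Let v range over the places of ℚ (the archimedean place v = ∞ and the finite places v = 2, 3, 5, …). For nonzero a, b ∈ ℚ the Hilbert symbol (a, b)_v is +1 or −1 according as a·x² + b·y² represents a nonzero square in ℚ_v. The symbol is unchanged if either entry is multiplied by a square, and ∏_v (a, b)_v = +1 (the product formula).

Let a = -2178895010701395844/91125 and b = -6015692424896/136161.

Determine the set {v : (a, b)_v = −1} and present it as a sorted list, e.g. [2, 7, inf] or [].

Mod squares: a ≡ -5, b ≡ -721259. Check v ∈ {∞, 2, 3, 5, 7, 11, 13, 17, 19, 29, 41}.
v=11: a=11^2·(≡7), b=11^1·(≡2) mod 11; (7|11)=-1, (2|11)=-1; (−1)^{2·1·5}·(-1)^1·(-1)^2 = -1.
v=∞: -5 < 0 and -721259 < 0  ⇒  (a,b)_∞ = -1.
v=17: a=17^2·(≡3), b=17^1·(≡11) mod 17; (3|17)=-1, (11|17)=-1; (−1)^{2·1·8}·(-1)^1·(-1)^2 = -1.
v=2: v_2(a)=2, v_2(b)=6; units ≡ 3, 5 (mod 8); ε·ε+αω+βω = 1·0+2·1+6·1 ≡ 0  ⇒  (a,b)_2 = +1.
v=5: a=5^-3·(≡4), b=5^0·(≡4) mod 5; (4|5)=+1, (4|5)=+1; (−1)^{-3·0·2}·(+1)^0·(+1)^-3 = +1.
v=7: a=7^0·(≡4), b=7^1·(≡5) mod 7; (4|7)=+1, (5|7)=-1; (−1)^{0·1·3}·(+1)^1·(-1)^0 = +1.
v=13: a=13^2·(≡7), b=13^0·(≡11) mod 13; (7|13)=-1, (11|13)=-1; (−1)^{2·0·6}·(-1)^0·(-1)^2 = +1.
v=3: a=3^-6·(≡1), b=3^-4·(≡1) mod 3; (1|3)=+1, (1|3)=+1; (−1)^{-6·-4·1}·(+1)^-4·(+1)^-6 = +1.
v=41: a=41^0·(≡20), b=41^-2·(≡11) mod 41; (20|41)=+1, (11|41)=-1; (−1)^{0·-2·20}·(+1)^-2·(-1)^0 = +1.
v=19: a=19^4·(≡14), b=19^5·(≡1) mod 19; (14|19)=-1, (1|19)=+1; (−1)^{4·5·9}·(-1)^5·(+1)^4 = -1.
v=29: a=29^4·(≡1), b=29^1·(≡3) mod 29; (1|29)=+1, (3|29)=-1; (−1)^{4·1·14}·(+1)^1·(-1)^4 = +1.
(-5, -721259 / ℚ) ramifies at {11, 17, 19, ∞}: a division algebra.

[11, 17, 19, inf]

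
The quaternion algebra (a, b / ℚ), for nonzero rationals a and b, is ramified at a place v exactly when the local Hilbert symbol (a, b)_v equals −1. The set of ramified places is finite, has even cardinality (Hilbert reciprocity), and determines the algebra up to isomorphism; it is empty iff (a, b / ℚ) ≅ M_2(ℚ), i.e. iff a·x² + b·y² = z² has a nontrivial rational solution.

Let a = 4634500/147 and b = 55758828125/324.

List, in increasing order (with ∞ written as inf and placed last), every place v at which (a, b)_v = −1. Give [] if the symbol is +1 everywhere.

[3, 11, 23, 31]

(a, b) ≡ (139035, 3568565) mod (ℚ^×)²; places V = {2, 3, 5, 7, 11, 13, 23, 31, ∞}.
(a,b)_11: α=0, u≡6; β=1, v≡3 (mod 11); (6|11)=-1, (3|11)=+1; sign (−1)^0·-1^1·+1^0 = -1.
(a,b)_31: α=1, u≡21; β=1, v≡23 (mod 31); (21|31)=-1, (23|31)=-1; sign (−1)^1·-1^1·-1^1 = -1.
(a,b)_5: α=3, u≡3; β=7, v≡2 (mod 5); (3|5)=-1, (2|5)=-1; sign (−1)^0·-1^7·-1^3 = +1.
(a,b)_13: α=1, u≡10; β=1, v≡10 (mod 13); (10|13)=+1, (10|13)=+1; sign (−1)^0·+1^1·+1^1 = +1.
(a,b)_2: α=2, β=-2; u≡3, v≡5 (mod 8); ε(u)ε(v)=1·0, αω(v)=2·1, βω(u)=-2·1; sum ≡ 0  ⇒  +1.
(a,b)_23: α=1, u≡15; β=1, v≡11 (mod 23); (15|23)=-1, (11|23)=-1; sign (−1)^1·-1^1·-1^1 = -1.
(a,b)_7: α=-2, u≡1; β=1, v≡3 (mod 7); (1|7)=+1, (3|7)=-1; sign (−1)^0·+1^1·-1^-2 = +1.
(a,b)_3: α=-1, u≡1; β=-4, v≡2 (mod 3); (1|3)=+1, (2|3)=-1; sign (−1)^0·+1^-4·-1^-1 = -1.
(a,b)_∞: sgn(139035)=+, sgn(3568565)=+, so +1.
|Ram(139035, 3568565)| = 4, even; anisotropic at {3, 11, 23, 31}.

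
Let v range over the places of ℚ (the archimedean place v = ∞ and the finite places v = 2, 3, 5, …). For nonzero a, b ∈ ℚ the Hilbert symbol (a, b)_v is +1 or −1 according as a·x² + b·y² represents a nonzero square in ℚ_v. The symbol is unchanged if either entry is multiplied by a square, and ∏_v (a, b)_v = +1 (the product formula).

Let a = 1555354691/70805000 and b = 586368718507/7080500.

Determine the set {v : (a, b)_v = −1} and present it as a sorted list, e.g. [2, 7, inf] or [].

Mod squares: a ≡ 22, b ≡ 20735. Check v ∈ {∞, 2, 5, 7, 11, 13, 17, 23, 29, 47}.
v=2: v_2(a)=-3, v_2(b)=-2; units ≡ 3, 7 (mod 8); ε·ε+αω+βω = 1·1+-3·0+-2·1 ≡ 1  ⇒  (a,b)_2 = -1.
v=17: a=17^-2·(≡11), b=17^-2·(≡7) mod 17; (11|17)=-1, (7|17)=-1; (−1)^{-2·-2·8}·(-1)^-2·(-1)^-2 = +1.
v=5: a=5^-4·(≡2), b=5^-3·(≡3) mod 5; (2|5)=-1, (3|5)=-1; (−1)^{-4·-3·2}·(-1)^-3·(-1)^-4 = -1.
v=∞: 22 > 0 and 20735 > 0  ⇒  (a,b)_∞ = +1.
v=11: a=11^3·(≡10), b=11^3·(≡3) mod 11; (10|11)=-1, (3|11)=+1; (−1)^{3·3·5}·(-1)^3·(+1)^3 = +1.
v=7: a=7^-2·(≡4), b=7^-2·(≡2) mod 7; (4|7)=+1, (2|7)=+1; (−1)^{-2·-2·3}·(+1)^-2·(+1)^-2 = +1.
v=13: a=13^0·(≡12), b=13^1·(≡9) mod 13; (12|13)=+1, (9|13)=+1; (−1)^{0·1·6}·(+1)^1·(+1)^0 = +1.
v=23: a=23^2·(≡11), b=23^2·(≡1) mod 23; (11|23)=-1, (1|23)=+1; (−1)^{2·2·11}·(-1)^2·(+1)^2 = +1.
v=47: a=47^2·(≡41), b=47^2·(≡34) mod 47; (41|47)=-1, (34|47)=+1; (−1)^{2·2·23}·(-1)^2·(+1)^2 = +1.
v=29: a=29^0·(≡24), b=29^1·(≡17) mod 29; (24|29)=+1, (17|29)=-1; (−1)^{0·1·14}·(+1)^1·(-1)^0 = +1.
|Ram(22, 20735)| = 2, even; anisotropic at {2, 5}.

[2, 5]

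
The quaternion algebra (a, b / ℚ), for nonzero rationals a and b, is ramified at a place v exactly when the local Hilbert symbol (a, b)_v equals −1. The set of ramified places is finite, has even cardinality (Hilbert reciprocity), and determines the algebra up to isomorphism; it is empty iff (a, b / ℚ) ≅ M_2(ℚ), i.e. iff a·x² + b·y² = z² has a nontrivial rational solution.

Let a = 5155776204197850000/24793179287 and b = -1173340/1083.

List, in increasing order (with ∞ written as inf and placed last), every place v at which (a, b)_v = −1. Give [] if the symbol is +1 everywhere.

[2, 11, 29, 31]

Mod squares: a ≡ 2521695, b ≡ -3045. Check v ∈ {∞, 2, 3, 5, 7, 11, 17, 19, 29, 31}.
v=2: v_2(a)=4, v_2(b)=2; units ≡ 7, 3 (mod 8); ε·ε+αω+βω = 1·1+4·1+2·0 ≡ 1  ⇒  (a,b)_2 = -1.
v=17: a=17^-1·(≡5), b=17^2·(≡13) mod 17; (5|17)=-1, (13|17)=+1; (−1)^{-1·2·8}·(-1)^2·(+1)^-1 = +1.
v=11: a=11^3·(≡3), b=11^0·(≡6) mod 11; (3|11)=+1, (6|11)=-1; (−1)^{3·0·5}·(+1)^0·(-1)^3 = -1.
v=7: a=7^6·(≡4), b=7^1·(≡6) mod 7; (4|7)=+1, (6|7)=-1; (−1)^{6·1·3}·(+1)^1·(-1)^6 = +1.
v=19: a=19^-6·(≡13), b=19^-2·(≡8) mod 19; (13|19)=-1, (8|19)=-1; (−1)^{-6·-2·9}·(-1)^-2·(-1)^-6 = +1.
v=5: a=5^5·(≡1), b=5^1·(≡4) mod 5; (1|5)=+1, (4|5)=+1; (−1)^{5·1·2}·(+1)^1·(+1)^5 = +1.
v=∞: 2521695 > 0 and -3045 < 0  ⇒  (a,b)_∞ = +1.
v=3: a=3^3·(≡1), b=3^-1·(≡2) mod 3; (1|3)=+1, (2|3)=-1; (−1)^{3·-1·1}·(+1)^-1·(-1)^3 = +1.
v=31: a=31^-1·(≡8), b=31^0·(≡26) mod 31; (8|31)=+1, (26|31)=-1; (−1)^{-1·0·15}·(+1)^0·(-1)^-1 = -1.
v=29: a=29^3·(≡16), b=29^1·(≡14) mod 29; (16|29)=+1, (14|29)=-1; (−1)^{3·1·14}·(+1)^1·(-1)^3 = -1.
Ram(2521695, -3045) = {2, 11, 29, 31}; no ℚ_2-point on the conic.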